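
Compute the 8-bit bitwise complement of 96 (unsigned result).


~0b1100000 = 0b10011111 = 159 (8-bit unsigned)

159


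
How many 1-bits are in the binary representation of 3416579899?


0b11001011101001001101111100111011 has 20 set bits

20


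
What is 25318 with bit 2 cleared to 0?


25318 & ~(1 << 2) = 25314

25314


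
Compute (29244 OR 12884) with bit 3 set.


Step 1: 29244 | 12884 = 29308
Step 2: 29308 | (1 << 3) = 29308 | 8 = 29308

29308


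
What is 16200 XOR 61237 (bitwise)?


0b11111101001000 ^ 0b1110111100110101 = 0b1101000001111101 = 53373

53373


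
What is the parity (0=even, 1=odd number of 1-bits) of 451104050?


0b11010111000110100110100110010 has 15 ones => parity 1

1


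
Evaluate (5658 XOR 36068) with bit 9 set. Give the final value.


Step 1: 5658 ^ 36068 = 39678
Step 2: 39678 | (1 << 9) = 39678 | 512 = 39678

39678


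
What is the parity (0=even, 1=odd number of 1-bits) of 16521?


0b100000010001001 has 4 ones => parity 0

0


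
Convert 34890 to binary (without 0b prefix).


34890 = 1000100001001010 in binary

1000100001001010


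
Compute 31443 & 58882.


0b111101011010011 & 0b1110011000000010 = 0b110001000000010 = 25090

25090


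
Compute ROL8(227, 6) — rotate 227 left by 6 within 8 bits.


Rotate 0b11100011 left by 6 (8-bit) = 0b11111000 = 248

248


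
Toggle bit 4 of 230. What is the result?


230 ^ (1 << 4) = 230 ^ 16 = 246

246


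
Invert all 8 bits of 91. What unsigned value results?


91 ^ 255 = 164

164


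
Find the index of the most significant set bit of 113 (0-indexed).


0b1110001. Highest set bit at position 6

6


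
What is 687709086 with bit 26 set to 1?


687709086 | (1 << 26) = 687709086 | 67108864 = 754817950

754817950


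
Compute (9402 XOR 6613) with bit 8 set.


Step 1: 9402 ^ 6613 = 15727
Step 2: 15727 | (1 << 8) = 15727 | 256 = 15727

15727


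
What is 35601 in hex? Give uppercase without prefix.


35601 = 8B11 hex

8B11


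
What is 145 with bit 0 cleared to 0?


145 & ~(1 << 0) = 144

144


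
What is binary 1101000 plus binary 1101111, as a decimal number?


1101000 + 1101111 = 11010111 = 215

215


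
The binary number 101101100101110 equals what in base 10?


101101100101110 in decimal = 23342

23342


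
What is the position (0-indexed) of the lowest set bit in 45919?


0b1011001101011111. Lowest set bit at position 0

0


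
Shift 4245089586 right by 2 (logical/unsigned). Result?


0b11111101000001101110110100110010 >> 2 = 0b111111010000011011101101001100 = 1061272396

1061272396


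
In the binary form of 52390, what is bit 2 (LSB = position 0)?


0b1100110010100110, position 2 = 1

1


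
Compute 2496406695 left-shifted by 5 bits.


0b10010100110011000010010010100111 << 5 = 0b1001010011001100001001001010011100000 = 79885014240

79885014240


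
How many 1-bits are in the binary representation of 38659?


0b1001011100000011 has 7 set bits

7


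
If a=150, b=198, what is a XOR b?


150 ^ 198 = 80

80


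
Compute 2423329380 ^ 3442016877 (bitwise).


0b10010000011100010001001001100100 ^ 0b11001101001010010000001001101101 = 0b1011101010110000001000000001001 = 1566052361

1566052361


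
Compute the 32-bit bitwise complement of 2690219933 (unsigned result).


~0b10100000010110010111111110011101 = 0b1011111101001101000000001100010 = 1604747362 (32-bit unsigned)

1604747362


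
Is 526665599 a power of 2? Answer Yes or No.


0b11111011001000100011101111111. Multiple bits set => No

No


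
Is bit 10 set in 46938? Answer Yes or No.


0b1011011101011010, bit 10 = 1. Yes

Yes


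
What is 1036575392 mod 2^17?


1036575392 & 131071 = 58016

58016


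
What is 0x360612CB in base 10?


360612CB hex = 906367691 decimal

906367691


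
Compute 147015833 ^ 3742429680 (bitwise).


0b1000110000110100100010011001 ^ 0b11011111000100001111000111110000 = 0b11010111110100111011100101101001 = 3620977001

3620977001


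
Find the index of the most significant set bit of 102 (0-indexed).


0b1100110. Highest set bit at position 6

6


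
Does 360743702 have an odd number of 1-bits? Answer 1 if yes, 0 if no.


0b10101100000001000001100010110 has 10 ones => parity 0

0


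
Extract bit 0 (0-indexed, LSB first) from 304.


0b100110000, position 0 = 0

0


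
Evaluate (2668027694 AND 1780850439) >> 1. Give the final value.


Step 1: 2668027694 & 1780850439 = 168075014
Step 2: 168075014 >> 1 = 84037507

84037507


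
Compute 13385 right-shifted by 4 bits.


0b11010001001001 >> 4 = 0b1101000100 = 836

836


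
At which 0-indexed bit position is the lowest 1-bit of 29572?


0b111001110000100. Lowest set bit at position 2

2


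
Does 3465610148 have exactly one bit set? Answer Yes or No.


0b11001110100100010000001110100100. Multiple bits set => No

No


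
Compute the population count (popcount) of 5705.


0b1011001001001 has 6 set bits

6


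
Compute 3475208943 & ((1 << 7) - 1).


3475208943 & 127 = 111

111


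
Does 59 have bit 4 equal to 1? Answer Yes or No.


0b111011, bit 4 = 1. Yes

Yes


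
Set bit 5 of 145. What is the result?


145 | (1 << 5) = 145 | 32 = 177

177


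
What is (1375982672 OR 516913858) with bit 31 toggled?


Step 1: 1375982672 | 516913858 = 1590689490
Step 2: 1590689490 ^ (1 << 31) = 1590689490 ^ 2147483648 = 3738173138

3738173138


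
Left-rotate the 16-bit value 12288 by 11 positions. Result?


Rotate 0b11000000000000 left by 11 (16-bit) = 0b110000000 = 384

384


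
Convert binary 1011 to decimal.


1011 in decimal = 11

11


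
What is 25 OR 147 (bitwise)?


0b11001 | 0b10010011 = 0b10011011 = 155

155


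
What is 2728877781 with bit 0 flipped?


2728877781 ^ (1 << 0) = 2728877781 ^ 1 = 2728877780

2728877780


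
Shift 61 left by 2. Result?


0b111101 << 2 = 0b11110100 = 244

244


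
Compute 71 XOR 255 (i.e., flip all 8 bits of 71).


71 ^ 255 = 184

184


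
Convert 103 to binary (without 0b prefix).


103 = 1100111 in binary

1100111


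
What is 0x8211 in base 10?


8211 hex = 33297 decimal

33297


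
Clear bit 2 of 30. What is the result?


30 & ~(1 << 2) = 26

26


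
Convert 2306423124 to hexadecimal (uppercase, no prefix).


2306423124 = 89793954 hex

89793954


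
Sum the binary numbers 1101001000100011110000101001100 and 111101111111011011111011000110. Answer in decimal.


1101001000100011110000101001100 + 111101111111011011111011000110 = 10100111000011111010000000010010 = 2802819090

2802819090


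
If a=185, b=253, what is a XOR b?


185 ^ 253 = 68

68


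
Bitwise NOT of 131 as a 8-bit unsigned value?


~0b10000011 = 0b1111100 = 124 (8-bit unsigned)

124


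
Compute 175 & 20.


0b10101111 & 0b10100 = 0b100 = 4

4


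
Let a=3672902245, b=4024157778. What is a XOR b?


3672902245 ^ 4024157778 = 892849207

892849207


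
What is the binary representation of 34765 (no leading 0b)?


34765 = 1000011111001101 in binary

1000011111001101


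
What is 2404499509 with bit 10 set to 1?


2404499509 | (1 << 10) = 2404499509 | 1024 = 2404500533

2404500533


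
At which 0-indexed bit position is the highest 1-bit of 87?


0b1010111. Highest set bit at position 6

6


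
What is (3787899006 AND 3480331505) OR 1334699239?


Step 1: 3787899006 & 3480331505 = 3242229872
Step 2: 3242229872 | 1334699239 = 3486377207

3486377207


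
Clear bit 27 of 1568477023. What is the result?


1568477023 & ~(1 << 27) = 1434259295

1434259295


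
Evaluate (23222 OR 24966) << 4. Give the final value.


Step 1: 23222 | 24966 = 31670
Step 2: 31670 << 4 = 506720

506720


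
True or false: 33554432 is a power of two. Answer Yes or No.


0b10000000000000000000000000. Only one bit set => Yes

Yes


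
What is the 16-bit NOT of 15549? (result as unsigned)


~0b11110010111101 = 0b1100001101000010 = 49986 (16-bit unsigned)

49986


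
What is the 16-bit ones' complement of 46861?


46861 ^ 65535 = 18674

18674


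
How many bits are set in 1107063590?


0b1000001111111000111001100100110 has 16 set bits

16


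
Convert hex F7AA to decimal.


F7AA hex = 63402 decimal

63402


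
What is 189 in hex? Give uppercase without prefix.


189 = BD hex

BD


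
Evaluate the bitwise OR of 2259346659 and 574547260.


0b10000110101010101110010011100011 | 0b100010001111101110010100111100 = 0b10100110101111101110010111111111 = 2797528575

2797528575


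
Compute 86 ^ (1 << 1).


86 ^ (1 << 1) = 86 ^ 2 = 84

84


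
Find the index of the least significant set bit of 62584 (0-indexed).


0b1111010001111000. Lowest set bit at position 3

3


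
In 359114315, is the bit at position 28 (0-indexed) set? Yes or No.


0b10101011001111010011001001011, bit 28 = 1. Yes

Yes


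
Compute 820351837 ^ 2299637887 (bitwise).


0b110000111001011001001101011101 ^ 0b10001001000100011011000001111111 = 0b10111001111101000010001100100010 = 3119784738

3119784738


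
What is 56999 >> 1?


0b1101111010100111 >> 1 = 0b110111101010011 = 28499

28499


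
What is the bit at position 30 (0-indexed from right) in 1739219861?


0b1100111101010100110001110010101, position 30 = 1

1


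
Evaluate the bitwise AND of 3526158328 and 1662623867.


0b11010010001011001110011111111000 & 0b1100011000110011010000001111011 = 0b1000010000010001010000001111000 = 1107861624

1107861624


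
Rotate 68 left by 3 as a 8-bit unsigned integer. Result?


Rotate 0b1000100 left by 3 (8-bit) = 0b100010 = 34

34


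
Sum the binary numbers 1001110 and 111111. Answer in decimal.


1001110 + 111111 = 10001101 = 141

141


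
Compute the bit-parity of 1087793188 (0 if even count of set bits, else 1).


0b1000000110101100110100000100100 has 11 ones => parity 1

1


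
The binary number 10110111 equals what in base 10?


10110111 in decimal = 183

183


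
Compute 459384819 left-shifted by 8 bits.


0b11011011000011010011111110011 << 8 = 0b1101101100001101001111111001100000000 = 117602513664

117602513664


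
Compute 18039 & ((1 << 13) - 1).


18039 & 8191 = 1655

1655


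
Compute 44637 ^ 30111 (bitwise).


0b1010111001011101 ^ 0b111010110011111 = 0b1101101111000010 = 56258

56258


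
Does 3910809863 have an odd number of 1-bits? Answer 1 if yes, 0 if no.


0b11101001000110100011100100000111 has 15 ones => parity 1

1


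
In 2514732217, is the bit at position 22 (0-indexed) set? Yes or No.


0b10010101111000111100010010111001, bit 22 = 1. Yes

Yes


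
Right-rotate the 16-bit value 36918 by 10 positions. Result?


Rotate 0b1001000000110110 right by 10 (16-bit) = 0b110110100100 = 3492

3492


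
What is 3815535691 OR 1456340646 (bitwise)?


0b11100011011011000111010001001011 | 0b1010110110011011111111010100110 = 0b11110111111011011111111011101111 = 4159569647

4159569647


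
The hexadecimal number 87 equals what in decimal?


87 hex = 135 decimal

135


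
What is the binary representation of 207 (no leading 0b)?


207 = 11001111 in binary

11001111


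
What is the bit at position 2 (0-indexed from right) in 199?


0b11000111, position 2 = 1

1


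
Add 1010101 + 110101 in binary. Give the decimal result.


1010101 + 110101 = 10001010 = 138

138


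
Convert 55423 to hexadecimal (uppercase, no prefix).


55423 = D87F hex

D87F


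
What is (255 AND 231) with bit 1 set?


Step 1: 255 & 231 = 231
Step 2: 231 | (1 << 1) = 231 | 2 = 231

231


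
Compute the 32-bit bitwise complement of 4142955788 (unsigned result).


~0b11110110111100000111110100001100 = 0b1001000011111000001011110011 = 152011507 (32-bit unsigned)

152011507


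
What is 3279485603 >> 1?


0b11000011011110001111101010100011 >> 1 = 0b1100001101111000111110101010001 = 1639742801

1639742801


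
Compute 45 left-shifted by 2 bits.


0b101101 << 2 = 0b10110100 = 180

180


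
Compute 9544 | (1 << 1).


9544 | (1 << 1) = 9544 | 2 = 9546

9546


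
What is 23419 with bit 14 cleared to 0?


23419 & ~(1 << 14) = 7035

7035


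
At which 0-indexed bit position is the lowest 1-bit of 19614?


0b100110010011110. Lowest set bit at position 1

1


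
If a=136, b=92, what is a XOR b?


136 ^ 92 = 212

212


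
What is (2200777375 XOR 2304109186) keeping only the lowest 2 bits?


Step 1: 2200777375 ^ 2304109186 = 175691805
Step 2: 175691805 & 3 = 1

1


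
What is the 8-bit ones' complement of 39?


39 ^ 255 = 216

216


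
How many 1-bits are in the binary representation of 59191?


0b1110011100110111 has 11 set bits

11


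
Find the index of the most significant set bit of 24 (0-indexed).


0b11000. Highest set bit at position 4

4


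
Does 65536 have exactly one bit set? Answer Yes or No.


0b10000000000000000. Only one bit set => Yes

Yes


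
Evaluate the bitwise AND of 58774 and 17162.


0b1110010110010110 & 0b100001100001010 = 0b100000100000010 = 16642

16642


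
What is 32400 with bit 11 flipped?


32400 ^ (1 << 11) = 32400 ^ 2048 = 30352

30352


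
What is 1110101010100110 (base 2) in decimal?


1110101010100110 in decimal = 60070

60070


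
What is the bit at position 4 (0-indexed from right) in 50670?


0b1100010111101110, position 4 = 0

0


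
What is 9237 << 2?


0b10010000010101 << 2 = 0b1001000001010100 = 36948

36948


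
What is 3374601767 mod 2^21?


3374601767 & 2097151 = 284199

284199


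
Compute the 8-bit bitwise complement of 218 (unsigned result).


~0b11011010 = 0b100101 = 37 (8-bit unsigned)

37


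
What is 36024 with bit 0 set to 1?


36024 | (1 << 0) = 36024 | 1 = 36025

36025


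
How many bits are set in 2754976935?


0b10100100001101011001110010100111 has 16 set bits

16


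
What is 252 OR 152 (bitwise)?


0b11111100 | 0b10011000 = 0b11111100 = 252

252


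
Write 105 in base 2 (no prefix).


105 = 1101001 in binary

1101001


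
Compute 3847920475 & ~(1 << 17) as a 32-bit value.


3847920475 & ~(1 << 17) = 3847789403

3847789403


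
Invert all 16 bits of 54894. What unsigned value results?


54894 ^ 65535 = 10641

10641


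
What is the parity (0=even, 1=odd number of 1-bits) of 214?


0b11010110 has 5 ones => parity 1

1


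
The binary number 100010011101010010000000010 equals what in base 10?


100010011101010010000000010 in decimal = 72262658

72262658


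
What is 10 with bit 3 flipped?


10 ^ (1 << 3) = 10 ^ 8 = 2

2


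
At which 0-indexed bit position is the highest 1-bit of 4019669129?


0b11101111100101110100100010001001. Highest set bit at position 31

31


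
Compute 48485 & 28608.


0b1011110101100101 & 0b110111111000000 = 0b10110101000000 = 11584

11584


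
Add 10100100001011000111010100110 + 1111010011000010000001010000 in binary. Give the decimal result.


10100100001011000111010100110 + 1111010011000010000001010000 = 100011110100011010111011110110 = 600944374

600944374


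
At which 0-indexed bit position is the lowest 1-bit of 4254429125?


0b11111101100101010110111111000101. Lowest set bit at position 0

0


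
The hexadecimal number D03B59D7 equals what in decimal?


D03B59D7 hex = 3493550551 decimal

3493550551


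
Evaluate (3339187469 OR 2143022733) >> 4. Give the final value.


Step 1: 3339187469 | 2143022733 = 4290772877
Step 2: 4290772877 >> 4 = 268173304

268173304


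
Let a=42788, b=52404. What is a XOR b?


42788 ^ 52404 = 27536

27536


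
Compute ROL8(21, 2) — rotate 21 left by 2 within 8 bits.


Rotate 0b10101 left by 2 (8-bit) = 0b1010100 = 84

84


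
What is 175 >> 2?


0b10101111 >> 2 = 0b101011 = 43

43


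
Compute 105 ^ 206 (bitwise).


0b1101001 ^ 0b11001110 = 0b10100111 = 167

167


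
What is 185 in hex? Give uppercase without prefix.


185 = B9 hex

B9


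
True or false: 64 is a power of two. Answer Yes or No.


0b1000000. Only one bit set => Yes

Yes


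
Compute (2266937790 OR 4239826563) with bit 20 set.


Step 1: 2266937790 | 4239826563 = 4290691007
Step 2: 4290691007 | (1 << 20) = 4290691007 | 1048576 = 4290691007

4290691007


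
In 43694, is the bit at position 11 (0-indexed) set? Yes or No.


0b1010101010101110, bit 11 = 1. Yes

Yes


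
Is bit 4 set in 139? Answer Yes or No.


0b10001011, bit 4 = 0. No

No


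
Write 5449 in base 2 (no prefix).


5449 = 1010101001001 in binary

1010101001001


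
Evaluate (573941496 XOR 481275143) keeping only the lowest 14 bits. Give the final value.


Step 1: 573941496 ^ 481275143 = 1050283007
Step 2: 1050283007 & 16383 = 3071

3071


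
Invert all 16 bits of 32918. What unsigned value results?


32918 ^ 65535 = 32617

32617


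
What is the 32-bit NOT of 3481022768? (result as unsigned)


~0b11001111011111000011000100110000 = 0b110000100000111100111011001111 = 813944527 (32-bit unsigned)

813944527


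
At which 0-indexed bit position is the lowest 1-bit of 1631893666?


0b1100001010001001011100010100010. Lowest set bit at position 1

1


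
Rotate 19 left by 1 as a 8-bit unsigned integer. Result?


Rotate 0b10011 left by 1 (8-bit) = 0b100110 = 38

38


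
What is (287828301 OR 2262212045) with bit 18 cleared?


Step 1: 287828301 | 2262212045 = 2549611981
Step 2: 2549611981 & ~(1 << 18) = 2549349837

2549349837


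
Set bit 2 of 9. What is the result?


9 | (1 << 2) = 9 | 4 = 13

13


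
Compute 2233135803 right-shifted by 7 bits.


0b10000101000110101111001010111011 >> 7 = 0b1000010100011010111100101 = 17446373

17446373


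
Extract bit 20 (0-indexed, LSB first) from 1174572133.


0b1000110000000101000110001100101, position 20 = 0

0


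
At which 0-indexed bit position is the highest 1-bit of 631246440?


0b100101101000000000111001101000. Highest set bit at position 29

29


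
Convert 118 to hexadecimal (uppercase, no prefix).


118 = 76 hex

76


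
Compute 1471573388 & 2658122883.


0b1010111101101100110110110001100 & 0b10011110011011111011110010000011 = 0b10110001001100010110010000000 = 371600512

371600512


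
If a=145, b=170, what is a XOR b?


145 ^ 170 = 59

59


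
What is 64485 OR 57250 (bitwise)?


0b1111101111100101 | 0b1101111110100010 = 0b1111111111100111 = 65511

65511


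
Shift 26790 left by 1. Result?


0b110100010100110 << 1 = 0b1101000101001100 = 53580

53580


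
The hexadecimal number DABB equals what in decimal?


DABB hex = 55995 decimal

55995


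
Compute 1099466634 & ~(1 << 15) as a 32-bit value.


1099466634 & ~(1 << 15) = 1099433866

1099433866


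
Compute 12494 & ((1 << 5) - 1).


12494 & 31 = 14

14


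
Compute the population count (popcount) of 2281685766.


0b10000111111111111100001100000110 has 18 set bits

18


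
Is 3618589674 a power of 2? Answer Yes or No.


0b11010111101011110100101111101010. Multiple bits set => No

No


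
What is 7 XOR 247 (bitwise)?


0b111 ^ 0b11110111 = 0b11110000 = 240

240


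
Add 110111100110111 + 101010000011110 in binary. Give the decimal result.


110111100110111 + 101010000011110 = 1100001101010101 = 50005

50005


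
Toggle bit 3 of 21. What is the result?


21 ^ (1 << 3) = 21 ^ 8 = 29

29


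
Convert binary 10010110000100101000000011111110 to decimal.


10010110000100101000000011111110 in decimal = 2517795070

2517795070


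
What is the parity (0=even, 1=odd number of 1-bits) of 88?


0b1011000 has 3 ones => parity 1

1


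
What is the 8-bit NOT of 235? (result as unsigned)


~0b11101011 = 0b10100 = 20 (8-bit unsigned)

20


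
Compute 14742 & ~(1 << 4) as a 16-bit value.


14742 & ~(1 << 4) = 14726

14726


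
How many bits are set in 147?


0b10010011 has 4 set bits

4


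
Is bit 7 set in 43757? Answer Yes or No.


0b1010101011101101, bit 7 = 1. Yes

Yes


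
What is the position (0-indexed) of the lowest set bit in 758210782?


0b101101001100010110000011011110. Lowest set bit at position 1

1


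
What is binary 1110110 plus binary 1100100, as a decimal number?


1110110 + 1100100 = 11011010 = 218

218


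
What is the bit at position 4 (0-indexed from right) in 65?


0b1000001, position 4 = 0

0


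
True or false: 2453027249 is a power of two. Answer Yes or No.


0b10010010001101100011100110110001. Multiple bits set => No

No


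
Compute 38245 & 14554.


0b1001010101100101 & 0b11100011011010 = 0b1000001000000 = 4160

4160


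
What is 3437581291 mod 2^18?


3437581291 & 262143 = 87019

87019


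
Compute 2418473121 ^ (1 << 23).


2418473121 ^ (1 << 23) = 2418473121 ^ 8388608 = 2426861729

2426861729


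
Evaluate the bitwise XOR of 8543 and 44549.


0b10000101011111 ^ 0b1010111000000101 = 0b1000111101011010 = 36698

36698


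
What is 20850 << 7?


0b101000101110010 << 7 = 0b1010001011100100000000 = 2668800

2668800


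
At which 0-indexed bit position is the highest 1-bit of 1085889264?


0b1000000101110010101101011110000. Highest set bit at position 30

30


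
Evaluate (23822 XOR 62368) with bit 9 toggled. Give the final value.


Step 1: 23822 ^ 62368 = 44718
Step 2: 44718 ^ (1 << 9) = 44718 ^ 512 = 44206

44206


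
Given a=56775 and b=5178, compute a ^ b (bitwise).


56775 ^ 5178 = 51709

51709


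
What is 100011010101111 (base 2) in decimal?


100011010101111 in decimal = 18095

18095


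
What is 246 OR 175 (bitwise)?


0b11110110 | 0b10101111 = 0b11111111 = 255

255


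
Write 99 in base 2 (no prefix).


99 = 1100011 in binary

1100011


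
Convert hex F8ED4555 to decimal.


F8ED4555 hex = 4176299349 decimal

4176299349


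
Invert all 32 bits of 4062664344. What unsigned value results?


4062664344 ^ 4294967295 = 232302951

232302951


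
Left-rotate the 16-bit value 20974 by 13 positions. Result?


Rotate 0b101000111101110 left by 13 (16-bit) = 0b1100101000111101 = 51773

51773


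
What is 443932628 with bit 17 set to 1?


443932628 | (1 << 17) = 443932628 | 131072 = 444063700

444063700


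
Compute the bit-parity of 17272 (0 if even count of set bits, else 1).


0b100001101111000 has 7 ones => parity 1

1


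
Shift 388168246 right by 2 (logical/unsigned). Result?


0b10111001000101111101000110110 >> 2 = 0b101110010001011111010001101 = 97042061

97042061


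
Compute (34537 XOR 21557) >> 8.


Step 1: 34537 ^ 21557 = 53980
Step 2: 53980 >> 8 = 210

210


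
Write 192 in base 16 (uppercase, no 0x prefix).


192 = C0 hex

C0


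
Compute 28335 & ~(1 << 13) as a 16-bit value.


28335 & ~(1 << 13) = 20143

20143


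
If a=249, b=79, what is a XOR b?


249 ^ 79 = 182

182


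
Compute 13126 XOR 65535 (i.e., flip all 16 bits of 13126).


13126 ^ 65535 = 52409

52409


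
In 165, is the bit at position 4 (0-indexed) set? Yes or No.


0b10100101, bit 4 = 0. No

No


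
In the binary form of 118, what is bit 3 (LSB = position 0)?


0b1110110, position 3 = 0

0


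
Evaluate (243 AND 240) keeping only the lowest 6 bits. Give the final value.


Step 1: 243 & 240 = 240
Step 2: 240 & 63 = 48

48


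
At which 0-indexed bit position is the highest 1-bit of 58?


0b111010. Highest set bit at position 5

5


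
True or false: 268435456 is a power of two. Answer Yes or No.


0b10000000000000000000000000000. Only one bit set => Yes

Yes


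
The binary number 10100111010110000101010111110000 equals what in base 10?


10100111010110000101010111110000 in decimal = 2807584240

2807584240


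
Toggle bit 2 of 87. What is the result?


87 ^ (1 << 2) = 87 ^ 4 = 83

83


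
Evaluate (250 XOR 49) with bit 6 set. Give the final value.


Step 1: 250 ^ 49 = 203
Step 2: 203 | (1 << 6) = 203 | 64 = 203

203


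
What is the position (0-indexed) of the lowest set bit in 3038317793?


0b10110101000110010000110011100001. Lowest set bit at position 0

0


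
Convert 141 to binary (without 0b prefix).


141 = 10001101 in binary

10001101


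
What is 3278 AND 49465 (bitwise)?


0b110011001110 & 0b1100000100111001 = 0b1000 = 8

8


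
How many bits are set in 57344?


0b1110000000000000 has 3 set bits

3


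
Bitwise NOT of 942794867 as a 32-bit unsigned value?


~0b111000001100011110100001110011 = 0b11000111110011100001011110001100 = 3352172428 (32-bit unsigned)

3352172428


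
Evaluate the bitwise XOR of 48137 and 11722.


0b1011110000001001 ^ 0b10110111001010 = 0b1001000111000011 = 37315

37315


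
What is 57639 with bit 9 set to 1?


57639 | (1 << 9) = 57639 | 512 = 58151

58151


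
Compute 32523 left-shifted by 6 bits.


0b111111100001011 << 6 = 0b111111100001011000000 = 2081472

2081472


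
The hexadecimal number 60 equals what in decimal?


60 hex = 96 decimal

96


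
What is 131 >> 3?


0b10000011 >> 3 = 0b10000 = 16

16


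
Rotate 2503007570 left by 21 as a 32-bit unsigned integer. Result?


Rotate 0b10010101001100001101110101010010 left by 21 (32-bit) = 0b10101010010100101010011000011011 = 2857543195

2857543195


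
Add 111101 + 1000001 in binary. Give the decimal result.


111101 + 1000001 = 1111110 = 126

126


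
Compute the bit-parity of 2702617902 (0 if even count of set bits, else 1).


0b10100001000101101010110100101110 has 15 ones => parity 1

1


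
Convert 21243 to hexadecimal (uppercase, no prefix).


21243 = 52FB hex

52FB


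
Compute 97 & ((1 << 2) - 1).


97 & 3 = 1

1


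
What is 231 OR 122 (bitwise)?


0b11100111 | 0b1111010 = 0b11111111 = 255

255


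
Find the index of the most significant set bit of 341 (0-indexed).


0b101010101. Highest set bit at position 8

8


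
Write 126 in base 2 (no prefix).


126 = 1111110 in binary

1111110


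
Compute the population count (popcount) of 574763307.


0b100010010000100011000100101011 has 11 set bits

11


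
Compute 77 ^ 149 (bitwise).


0b1001101 ^ 0b10010101 = 0b11011000 = 216

216


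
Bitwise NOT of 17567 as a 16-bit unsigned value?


~0b100010010011111 = 0b1011101101100000 = 47968 (16-bit unsigned)

47968


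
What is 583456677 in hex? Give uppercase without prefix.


583456677 = 22C6D7A5 hex

22C6D7A5


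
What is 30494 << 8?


0b111011100011110 << 8 = 0b11101110001111000000000 = 7806464

7806464


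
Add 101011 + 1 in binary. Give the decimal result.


101011 + 1 = 101100 = 44

44


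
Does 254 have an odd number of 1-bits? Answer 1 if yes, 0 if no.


0b11111110 has 7 ones => parity 1

1


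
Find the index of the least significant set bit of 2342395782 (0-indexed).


0b10001011100111100001111110000110. Lowest set bit at position 1

1


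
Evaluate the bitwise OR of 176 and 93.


0b10110000 | 0b1011101 = 0b11111101 = 253

253


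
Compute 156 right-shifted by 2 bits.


0b10011100 >> 2 = 0b100111 = 39

39


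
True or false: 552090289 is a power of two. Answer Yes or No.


0b100000111010000011101010110001. Multiple bits set => No

No


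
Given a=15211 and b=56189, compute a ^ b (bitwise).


15211 ^ 56189 = 57366

57366


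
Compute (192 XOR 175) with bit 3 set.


Step 1: 192 ^ 175 = 111
Step 2: 111 | (1 << 3) = 111 | 8 = 111

111


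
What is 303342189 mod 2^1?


303342189 & 1 = 1

1


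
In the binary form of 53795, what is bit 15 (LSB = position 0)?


0b1101001000100011, position 15 = 1

1


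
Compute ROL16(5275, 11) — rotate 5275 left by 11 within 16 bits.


Rotate 0b1010010011011 left by 11 (16-bit) = 0b1101100010100100 = 55460

55460


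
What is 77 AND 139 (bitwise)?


0b1001101 & 0b10001011 = 0b1001 = 9

9


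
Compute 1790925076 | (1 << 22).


1790925076 | (1 << 22) = 1790925076 | 4194304 = 1795119380

1795119380


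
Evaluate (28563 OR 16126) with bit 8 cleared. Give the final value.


Step 1: 28563 | 16126 = 32767
Step 2: 32767 & ~(1 << 8) = 32511

32511


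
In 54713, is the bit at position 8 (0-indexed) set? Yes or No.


0b1101010110111001, bit 8 = 1. Yes

Yes


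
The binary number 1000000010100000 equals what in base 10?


1000000010100000 in decimal = 32928

32928


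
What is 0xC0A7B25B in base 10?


C0A7B25B hex = 3232215643 decimal

3232215643


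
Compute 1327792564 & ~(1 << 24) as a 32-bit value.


1327792564 & ~(1 << 24) = 1311015348

1311015348


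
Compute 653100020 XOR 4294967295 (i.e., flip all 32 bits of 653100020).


653100020 ^ 4294967295 = 3641867275

3641867275


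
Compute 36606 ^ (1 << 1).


36606 ^ (1 << 1) = 36606 ^ 2 = 36604

36604


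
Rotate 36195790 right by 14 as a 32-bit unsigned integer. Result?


Rotate 0b10001010000100110111001110 right by 14 (32-bit) = 0b110111001110000000100010100001 = 926419105

926419105


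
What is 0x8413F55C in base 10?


8413F55C hex = 2215900508 decimal

2215900508


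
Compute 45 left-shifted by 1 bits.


0b101101 << 1 = 0b1011010 = 90

90


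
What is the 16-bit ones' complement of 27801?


27801 ^ 65535 = 37734

37734


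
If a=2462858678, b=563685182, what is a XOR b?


2462858678 ^ 563685182 = 3008699016

3008699016


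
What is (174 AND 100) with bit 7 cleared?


Step 1: 174 & 100 = 36
Step 2: 36 & ~(1 << 7) = 36

36


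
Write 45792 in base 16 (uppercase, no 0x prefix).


45792 = B2E0 hex

B2E0


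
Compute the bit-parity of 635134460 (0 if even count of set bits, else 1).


0b100101110110110110000111111100 has 18 ones => parity 0

0


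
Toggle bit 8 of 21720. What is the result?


21720 ^ (1 << 8) = 21720 ^ 256 = 21976

21976


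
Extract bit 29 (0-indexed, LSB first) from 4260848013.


0b11111101111101110110000110001101, position 29 = 1

1


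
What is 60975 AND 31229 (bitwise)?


0b1110111000101111 & 0b111100111111101 = 0b110100000101101 = 26669

26669


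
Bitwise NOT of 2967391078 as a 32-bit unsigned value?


~0b10110000110111101100101101100110 = 0b1001111001000010011010010011001 = 1327576217 (32-bit unsigned)

1327576217


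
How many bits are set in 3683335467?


0b11011011100010110011110100101011 has 19 set bits

19


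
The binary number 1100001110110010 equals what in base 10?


1100001110110010 in decimal = 50098

50098


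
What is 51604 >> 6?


0b1100100110010100 >> 6 = 0b1100100110 = 806

806


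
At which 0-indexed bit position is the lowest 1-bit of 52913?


0b1100111010110001. Lowest set bit at position 0

0


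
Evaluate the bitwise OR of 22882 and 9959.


0b101100101100010 | 0b10011011100111 = 0b111111111100111 = 32743

32743


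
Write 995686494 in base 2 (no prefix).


995686494 = 111011010110001111100001011110 in binary

111011010110001111100001011110


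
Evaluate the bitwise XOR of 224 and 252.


0b11100000 ^ 0b11111100 = 0b11100 = 28

28


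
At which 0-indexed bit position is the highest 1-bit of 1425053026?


0b1010100111100001001010101100010. Highest set bit at position 30

30


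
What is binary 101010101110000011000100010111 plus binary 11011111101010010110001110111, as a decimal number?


101010101110000011000100010111 + 11011111101010010110001110111 = 1000110101011010101110110001110 = 1185766798

1185766798


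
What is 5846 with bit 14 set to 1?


5846 | (1 << 14) = 5846 | 16384 = 22230

22230


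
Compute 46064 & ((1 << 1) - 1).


46064 & 1 = 0

0


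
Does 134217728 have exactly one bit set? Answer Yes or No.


0b1000000000000000000000000000. Only one bit set => Yes

Yes


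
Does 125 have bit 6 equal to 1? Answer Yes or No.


0b1111101, bit 6 = 1. Yes

Yes


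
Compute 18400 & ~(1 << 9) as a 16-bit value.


18400 & ~(1 << 9) = 17888

17888


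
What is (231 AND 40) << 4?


Step 1: 231 & 40 = 32
Step 2: 32 << 4 = 512

512


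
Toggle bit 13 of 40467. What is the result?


40467 ^ (1 << 13) = 40467 ^ 8192 = 48659

48659


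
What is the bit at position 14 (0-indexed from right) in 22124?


0b101011001101100, position 14 = 1

1


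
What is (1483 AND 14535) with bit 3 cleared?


Step 1: 1483 & 14535 = 195
Step 2: 195 & ~(1 << 3) = 195

195


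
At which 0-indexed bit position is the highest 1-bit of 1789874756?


0b1101010101011110101001001000100. Highest set bit at position 30

30


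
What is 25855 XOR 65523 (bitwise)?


0b110010011111111 ^ 0b1111111111110011 = 0b1001101100001100 = 39692

39692


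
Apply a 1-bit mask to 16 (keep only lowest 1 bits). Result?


16 & 1 = 0

0


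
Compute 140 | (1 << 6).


140 | (1 << 6) = 140 | 64 = 204

204


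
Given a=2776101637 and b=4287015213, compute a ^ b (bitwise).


2776101637 ^ 4287015213 = 1525766696

1525766696


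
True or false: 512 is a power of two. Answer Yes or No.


0b1000000000. Only one bit set => Yes

Yes


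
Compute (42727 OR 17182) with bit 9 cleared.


Step 1: 42727 | 17182 = 59391
Step 2: 59391 & ~(1 << 9) = 58879

58879


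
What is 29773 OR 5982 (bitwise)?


0b111010001001101 | 0b1011101011110 = 0b111011101011111 = 30559

30559


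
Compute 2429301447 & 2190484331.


0b10010000110011000011001011000111 & 0b10000010100100000010001101101011 = 0b10000000100000000010001001000011 = 2155881027

2155881027


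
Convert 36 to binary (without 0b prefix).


36 = 100100 in binary

100100


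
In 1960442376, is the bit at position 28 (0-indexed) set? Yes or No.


0b1110100110110011111101000001000, bit 28 = 1. Yes

Yes


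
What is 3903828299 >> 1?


0b11101000101011111011000101001011 >> 1 = 0b1110100010101111101100010100101 = 1951914149

1951914149


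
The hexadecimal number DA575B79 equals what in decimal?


DA575B79 hex = 3663158137 decimal

3663158137


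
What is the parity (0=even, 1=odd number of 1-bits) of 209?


0b11010001 has 4 ones => parity 0

0


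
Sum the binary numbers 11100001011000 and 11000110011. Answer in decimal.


11100001011000 + 11000110011 = 11111010001011 = 16011

16011


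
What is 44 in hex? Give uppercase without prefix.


44 = 2C hex

2C


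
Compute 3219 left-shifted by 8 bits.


0b110010010011 << 8 = 0b11001001001100000000 = 824064

824064


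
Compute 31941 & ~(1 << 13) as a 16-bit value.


31941 & ~(1 << 13) = 23749

23749


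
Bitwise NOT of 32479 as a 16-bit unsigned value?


~0b111111011011111 = 0b1000000100100000 = 33056 (16-bit unsigned)

33056


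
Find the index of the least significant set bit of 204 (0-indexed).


0b11001100. Lowest set bit at position 2

2


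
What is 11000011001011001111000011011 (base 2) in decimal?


11000011001011001111000011011 in decimal = 409312795

409312795


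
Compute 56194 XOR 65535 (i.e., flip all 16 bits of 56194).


56194 ^ 65535 = 9341

9341


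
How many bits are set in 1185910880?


0b1000110101011111001000001100000 has 13 set bits

13


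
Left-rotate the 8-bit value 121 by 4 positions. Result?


Rotate 0b1111001 left by 4 (8-bit) = 0b10010111 = 151

151


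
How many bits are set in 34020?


0b1000010011100100 has 6 set bits

6


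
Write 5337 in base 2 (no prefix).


5337 = 1010011011001 in binary

1010011011001


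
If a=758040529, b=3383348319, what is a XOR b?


758040529 ^ 3383348319 = 3834055566

3834055566


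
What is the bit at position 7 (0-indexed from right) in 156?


0b10011100, position 7 = 1

1


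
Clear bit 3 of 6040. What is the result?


6040 & ~(1 << 3) = 6032

6032


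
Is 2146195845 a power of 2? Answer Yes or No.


0b1111111111011000101100110000101. Multiple bits set => No

No


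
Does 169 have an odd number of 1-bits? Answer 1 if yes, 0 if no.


0b10101001 has 4 ones => parity 0

0


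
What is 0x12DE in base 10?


12DE hex = 4830 decimal

4830


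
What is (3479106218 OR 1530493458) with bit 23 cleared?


Step 1: 3479106218 | 1530493458 = 3749706426
Step 2: 3749706426 & ~(1 << 23) = 3749706426

3749706426


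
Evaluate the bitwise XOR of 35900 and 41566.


0b1000110000111100 ^ 0b1010001001011110 = 0b10111001100010 = 11874

11874


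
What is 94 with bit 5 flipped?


94 ^ (1 << 5) = 94 ^ 32 = 126

126


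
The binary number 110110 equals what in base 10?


110110 in decimal = 54

54


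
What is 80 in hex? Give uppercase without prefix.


80 = 50 hex

50


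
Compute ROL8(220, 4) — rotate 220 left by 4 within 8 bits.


Rotate 0b11011100 left by 4 (8-bit) = 0b11001101 = 205

205


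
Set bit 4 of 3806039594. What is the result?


3806039594 | (1 << 4) = 3806039594 | 16 = 3806039610

3806039610


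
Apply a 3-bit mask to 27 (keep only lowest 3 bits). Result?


27 & 7 = 3

3


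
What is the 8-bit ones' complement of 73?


73 ^ 255 = 182

182


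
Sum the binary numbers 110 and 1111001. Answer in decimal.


110 + 1111001 = 1111111 = 127

127


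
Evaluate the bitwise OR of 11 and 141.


0b1011 | 0b10001101 = 0b10001111 = 143

143


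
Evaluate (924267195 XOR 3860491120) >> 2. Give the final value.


Step 1: 924267195 ^ 3860491120 = 3507313099
Step 2: 3507313099 >> 2 = 876828274

876828274


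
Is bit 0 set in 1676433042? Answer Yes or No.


0b1100011111011000101011010010010, bit 0 = 0. No

No


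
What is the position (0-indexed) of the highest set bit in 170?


0b10101010. Highest set bit at position 7

7


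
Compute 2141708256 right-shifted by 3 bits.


0b1111111101001111101111111100000 >> 3 = 0b1111111101001111101111111100 = 267713532

267713532


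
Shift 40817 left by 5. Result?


0b1001111101110001 << 5 = 0b100111110111000100000 = 1306144

1306144


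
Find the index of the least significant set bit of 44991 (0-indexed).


0b1010111110111111. Lowest set bit at position 0

0


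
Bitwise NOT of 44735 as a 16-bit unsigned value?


~0b1010111010111111 = 0b101000101000000 = 20800 (16-bit unsigned)

20800


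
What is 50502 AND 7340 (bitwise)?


0b1100010101000110 & 0b1110010101100 = 0b10000000100 = 1028

1028


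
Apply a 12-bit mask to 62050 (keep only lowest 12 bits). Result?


62050 & 4095 = 610

610


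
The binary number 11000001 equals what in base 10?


11000001 in decimal = 193

193


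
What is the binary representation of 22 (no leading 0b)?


22 = 10110 in binary

10110


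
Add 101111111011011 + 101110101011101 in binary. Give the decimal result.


101111111011011 + 101110101011101 = 1011110100111000 = 48440

48440


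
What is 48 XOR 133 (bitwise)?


0b110000 ^ 0b10000101 = 0b10110101 = 181

181


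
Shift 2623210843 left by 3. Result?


0b10011100010110110000010101011011 << 3 = 0b10011100010110110000010101011011000 = 20985686744

20985686744
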